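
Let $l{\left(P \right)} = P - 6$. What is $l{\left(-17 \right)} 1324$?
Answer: $-30452$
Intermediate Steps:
$l{\left(P \right)} = -6 + P$ ($l{\left(P \right)} = P - 6 = -6 + P$)
$l{\left(-17 \right)} 1324 = \left(-6 - 17\right) 1324 = \left(-23\right) 1324 = -30452$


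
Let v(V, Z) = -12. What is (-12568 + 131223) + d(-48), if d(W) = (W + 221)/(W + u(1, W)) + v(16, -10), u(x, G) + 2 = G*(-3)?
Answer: 11152615/94 ≈ 1.1864e+5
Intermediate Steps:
u(x, G) = -2 - 3*G (u(x, G) = -2 + G*(-3) = -2 - 3*G)
d(W) = -12 + (221 + W)/(-2 - 2*W) (d(W) = (W + 221)/(W + (-2 - 3*W)) - 12 = (221 + W)/(-2 - 2*W) - 12 = -12 + (221 + W)/(-2 - 2*W))
(-12568 + 131223) + d(-48) = (-12568 + 131223) + 5*(-49 - 5*(-48))/(2*(1 - 48)) = 118655 + (5/2)*(-49 + 240)/(-47) = 118655 + (5/2)*(-1/47)*191 = 118655 - 955/94 = 11152615/94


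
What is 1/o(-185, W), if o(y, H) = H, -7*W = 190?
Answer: -7/190 ≈ -0.036842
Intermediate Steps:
W = -190/7 (W = -⅐*190 = -190/7 ≈ -27.143)
1/o(-185, W) = 1/(-190/7) = -7/190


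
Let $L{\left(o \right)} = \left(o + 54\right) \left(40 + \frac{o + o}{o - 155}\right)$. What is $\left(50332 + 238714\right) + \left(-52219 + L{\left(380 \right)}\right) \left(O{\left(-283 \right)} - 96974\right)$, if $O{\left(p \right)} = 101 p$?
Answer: $\frac{188685878729}{45} \approx 4.193 \cdot 10^{9}$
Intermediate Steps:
$L{\left(o \right)} = \left(40 + \frac{2 o}{-155 + o}\right) \left(54 + o\right)$ ($L{\left(o \right)} = \left(54 + o\right) \left(40 + \frac{2 o}{-155 + o}\right) = \left(40 + \frac{2 o}{-155 + o}\right) \left(54 + o\right)$)
$\left(50332 + 238714\right) + \left(-52219 + L{\left(380 \right)}\right) \left(O{\left(-283 \right)} - 96974\right) = \left(50332 + 238714\right) + \left(-52219 + \frac{2 \left(-167400 - 747080 + 21 \cdot 380^{2}\right)}{-155 + 380}\right) \left(101 \left(-283\right) - 96974\right) = 289046 + \left(-52219 + \frac{2 \left(-167400 - 747080 + 21 \cdot 144400\right)}{225}\right) \left(-28583 - 96974\right) = 289046 + \left(-52219 + 2 \cdot \frac{1}{225} \left(-167400 - 747080 + 3032400\right)\right) \left(-125557\right) = 289046 + \left(-52219 + 2 \cdot \frac{1}{225} \cdot 2117920\right) \left(-125557\right) = 289046 + \left(-52219 + \frac{847168}{45}\right) \left(-125557\right) = 289046 - - \frac{188672871659}{45} = 289046 + \frac{188672871659}{45} = \frac{188685878729}{45}$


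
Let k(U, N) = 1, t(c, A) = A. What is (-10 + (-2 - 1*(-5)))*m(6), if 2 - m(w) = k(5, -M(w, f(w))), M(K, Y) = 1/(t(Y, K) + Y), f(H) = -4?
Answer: -7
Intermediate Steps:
M(K, Y) = 1/(K + Y)
m(w) = 1 (m(w) = 2 - 1*1 = 2 - 1 = 1)
(-10 + (-2 - 1*(-5)))*m(6) = (-10 + (-2 - 1*(-5)))*1 = (-10 + (-2 + 5))*1 = (-10 + 3)*1 = -7*1 = -7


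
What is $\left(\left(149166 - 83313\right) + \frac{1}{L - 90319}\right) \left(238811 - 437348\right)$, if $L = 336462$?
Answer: $- \frac{3218136855964260}{246143} \approx -1.3074 \cdot 10^{10}$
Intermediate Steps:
$\left(\left(149166 - 83313\right) + \frac{1}{L - 90319}\right) \left(238811 - 437348\right) = \left(\left(149166 - 83313\right) + \frac{1}{336462 - 90319}\right) \left(238811 - 437348\right) = \left(65853 + \frac{1}{246143}\right) \left(-198537\right) = \frac{16209254980}{246143} \left(-198537\right) = - \frac{3218136855964260}{246143}$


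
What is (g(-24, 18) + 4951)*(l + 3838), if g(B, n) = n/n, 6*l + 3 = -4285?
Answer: 46400240/3 ≈ 1.5467e+7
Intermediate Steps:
l = -2144/3 (l = -1/2 + (1/6)*(-4285) = -1/2 - 4285/6 = -2144/3 ≈ -714.67)
g(B, n) = 1
(g(-24, 18) + 4951)*(l + 3838) = (1 + 4951)*(-2144/3 + 3838) = 4952*(9370/3) = 46400240/3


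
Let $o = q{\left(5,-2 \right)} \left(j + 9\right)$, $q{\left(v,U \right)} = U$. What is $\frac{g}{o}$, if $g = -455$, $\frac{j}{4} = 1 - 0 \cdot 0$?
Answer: $\frac{35}{2} \approx 17.5$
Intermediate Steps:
$j = 4$ ($j = 4 \left(1 - 0 \cdot 0\right) = 4 \left(1 - 0\right) = 4 \left(1 + 0\right) = 4 \cdot 1 = 4$)
$o = -26$ ($o = - 2 \left(4 + 9\right) = \left(-2\right) 13 = -26$)
$\frac{g}{o} = - \frac{455}{-26} = \left(-455\right) \left(- \frac{1}{26}\right) = \frac{35}{2}$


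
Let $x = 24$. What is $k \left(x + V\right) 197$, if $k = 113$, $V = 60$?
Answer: $1869924$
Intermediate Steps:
$k \left(x + V\right) 197 = 113 \left(24 + 60\right) 197 = 113 \cdot 84 \cdot 197 = 9492 \cdot 197 = 1869924$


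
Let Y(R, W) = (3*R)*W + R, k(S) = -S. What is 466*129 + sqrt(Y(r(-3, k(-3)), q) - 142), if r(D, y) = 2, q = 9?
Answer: 60114 + I*sqrt(86) ≈ 60114.0 + 9.2736*I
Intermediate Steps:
Y(R, W) = R + 3*R*W (Y(R, W) = 3*R*W + R = R + 3*R*W)
466*129 + sqrt(Y(r(-3, k(-3)), q) - 142) = 466*129 + sqrt(2*(1 + 3*9) - 142) = 60114 + sqrt(2*(1 + 27) - 142) = 60114 + sqrt(2*28 - 142) = 60114 + sqrt(56 - 142) = 60114 + sqrt(-86) = 60114 + I*sqrt(86)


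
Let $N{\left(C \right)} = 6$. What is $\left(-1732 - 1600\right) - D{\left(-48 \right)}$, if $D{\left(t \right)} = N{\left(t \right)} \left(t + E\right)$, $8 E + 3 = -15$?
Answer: $- \frac{6061}{2} \approx -3030.5$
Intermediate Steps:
$E = - \frac{9}{4}$ ($E = - \frac{3}{8} + \frac{1}{8} \left(-15\right) = - \frac{3}{8} - \frac{15}{8} = - \frac{9}{4} \approx -2.25$)
$D{\left(t \right)} = - \frac{27}{2} + 6 t$ ($D{\left(t \right)} = 6 \left(t - \frac{9}{4}\right) = 6 \left(- \frac{9}{4} + t\right) = - \frac{27}{2} + 6 t$)
$\left(-1732 - 1600\right) - D{\left(-48 \right)} = \left(-1732 - 1600\right) - \left(- \frac{27}{2} + 6 \left(-48\right)\right) = -3332 - \left(- \frac{27}{2} - 288\right) = -3332 - - \frac{603}{2} = -3332 + \frac{603}{2} = - \frac{6061}{2}$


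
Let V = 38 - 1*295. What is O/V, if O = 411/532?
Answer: -411/136724 ≈ -0.0030061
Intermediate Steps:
O = 411/532 (O = 411*(1/532) = 411/532 ≈ 0.77256)
V = -257 (V = 38 - 295 = -257)
O/V = (411/532)/(-257) = (411/532)*(-1/257) = -411/136724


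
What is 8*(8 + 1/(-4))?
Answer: 62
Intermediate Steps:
8*(8 + 1/(-4)) = 8*(8 - 1/4) = 8*(31/4) = 62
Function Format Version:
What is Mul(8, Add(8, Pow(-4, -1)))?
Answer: 62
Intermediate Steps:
Mul(8, Add(8, Pow(-4, -1))) = Mul(8, Add(8, Rational(-1, 4))) = Mul(8, Rational(31, 4)) = 62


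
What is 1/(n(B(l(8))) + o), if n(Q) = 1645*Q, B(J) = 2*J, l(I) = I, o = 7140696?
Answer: 1/7167016 ≈ 1.3953e-7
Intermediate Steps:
1/(n(B(l(8))) + o) = 1/(1645*(2*8) + 7140696) = 1/(1645*16 + 7140696) = 1/(26320 + 7140696) = 1/7167016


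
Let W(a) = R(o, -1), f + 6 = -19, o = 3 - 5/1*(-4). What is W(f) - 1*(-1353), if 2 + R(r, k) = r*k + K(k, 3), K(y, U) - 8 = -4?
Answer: 1332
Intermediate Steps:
K(y, U) = 4 (K(y, U) = 8 - 4 = 4)
o = 23 (o = 3 - 5*1*(-4) = 3 - 5*(-4) = 3 + 20 = 23)
f = -25 (f = -6 - 19 = -25)
R(r, k) = 2 + k*r (R(r, k) = -2 + (r*k + 4) = -2 + (k*r + 4) = -2 + (4 + k*r) = 2 + k*r)
W(a) = -21 (W(a) = 2 - 1*23 = 2 - 23 = -21)
W(f) - 1*(-1353) = -21 - 1*(-1353) = -21 + 1353 = 1332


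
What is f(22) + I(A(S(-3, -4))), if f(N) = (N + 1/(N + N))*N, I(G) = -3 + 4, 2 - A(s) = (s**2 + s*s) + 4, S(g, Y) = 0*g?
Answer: 971/2 ≈ 485.50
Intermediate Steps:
S(g, Y) = 0
A(s) = -2 - 2*s**2 (A(s) = 2 - ((s**2 + s*s) + 4) = 2 - ((s**2 + s**2) + 4) = 2 - (2*s**2 + 4) = 2 - (4 + 2*s**2) = 2 + (-4 - 2*s**2) = -2 - 2*s**2)
I(G) = 1
f(N) = N*(N + 1/(2*N)) (f(N) = (N + 1/(2*N))*N = N*(N + 1/(2*N)))
f(22) + I(A(S(-3, -4))) = (1/2 + 22**2) + 1 = (1/2 + 484) + 1 = 969/2 + 1 = 971/2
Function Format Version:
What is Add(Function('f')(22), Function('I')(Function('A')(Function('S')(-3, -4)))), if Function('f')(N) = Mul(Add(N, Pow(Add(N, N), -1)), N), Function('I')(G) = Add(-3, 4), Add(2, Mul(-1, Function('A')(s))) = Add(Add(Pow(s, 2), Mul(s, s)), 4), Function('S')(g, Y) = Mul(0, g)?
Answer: Rational(971, 2) ≈ 485.50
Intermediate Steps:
Function('S')(g, Y) = 0
Function('A')(s) = Add(-2, Mul(-2, Pow(s, 2))) (Function('A')(s) = Add(2, Mul(-1, Add(Add(Pow(s, 2), Mul(s, s)), 4))) = Add(2, Mul(-1, Add(Add(Pow(s, 2), Pow(s, 2)), 4))) = Add(2, Mul(-1, Add(Mul(2, Pow(s, 2)), 4))) = Add(2, Mul(-1, Add(4, Mul(2, Pow(s, 2))))) = Add(2, Add(-4, Mul(-2, Pow(s, 2)))) = Add(-2, Mul(-2, Pow(s, 2))))
Function('I')(G) = 1
Function('f')(N) = Mul(N, Add(N, Mul(Rational(1, 2), Pow(N, -1)))) (Function('f')(N) = Mul(Add(N, Pow(Mul(2, N), -1)), N) = Mul(Add(N, Mul(Rational(1, 2), Pow(N, -1))), N) = Mul(N, Add(N, Mul(Rational(1, 2), Pow(N, -1)))))
Add(Function('f')(22), Function('I')(Function('A')(Function('S')(-3, -4)))) = Add(Add(Rational(1, 2), Pow(22, 2)), 1) = Add(Add(Rational(1, 2), 484), 1) = Add(Rational(969, 2), 1) = Rational(971, 2)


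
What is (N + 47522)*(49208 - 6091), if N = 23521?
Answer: 3063161031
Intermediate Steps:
(N + 47522)*(49208 - 6091) = (23521 + 47522)*(49208 - 6091) = 71043*43117 = 3063161031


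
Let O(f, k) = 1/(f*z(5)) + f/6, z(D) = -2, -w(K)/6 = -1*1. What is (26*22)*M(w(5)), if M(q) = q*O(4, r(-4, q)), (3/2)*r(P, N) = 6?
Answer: 1859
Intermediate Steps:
w(K) = 6 (w(K) = -(-6) = -6*(-1) = 6)
r(P, N) = 4 (r(P, N) = (⅔)*6 = 4)
O(f, k) = -1/(2*f) + f/6 (O(f, k) = 1/(f*(-2)) + f/6 = -½/f + f*(⅙) = -1/(2*f) + f/6)
M(q) = 13*q/24 (M(q) = q*((⅙)*(-3 + 4²)/4) = q*((⅙)*(¼)*(-3 + 16)) = q*((⅙)*(¼)*13) = q*(13/24) = 13*q/24)
(26*22)*M(w(5)) = (26*22)*((13/24)*6) = 572*(13/4) = 1859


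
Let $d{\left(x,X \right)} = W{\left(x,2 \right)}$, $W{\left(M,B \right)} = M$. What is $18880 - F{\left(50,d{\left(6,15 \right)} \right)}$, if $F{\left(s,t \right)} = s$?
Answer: $18830$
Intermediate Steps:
$d{\left(x,X \right)} = x$
$18880 - F{\left(50,d{\left(6,15 \right)} \right)} = 18880 - 50 = 18830$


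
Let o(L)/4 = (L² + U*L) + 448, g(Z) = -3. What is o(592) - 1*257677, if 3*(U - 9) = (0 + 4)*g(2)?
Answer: 1157811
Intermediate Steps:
U = 5 (U = 9 + ((0 + 4)*(-3))/3 = 9 + (4*(-3))/3 = 9 + (⅓)*(-12) = 9 - 4 = 5)
o(L) = 1792 + 4*L² + 20*L (o(L) = 4*((L² + 5*L) + 448) = 4*(448 + L² + 5*L) = 1792 + 4*L² + 20*L)
o(592) - 1*257677 = (1792 + 4*592² + 20*592) - 1*257677 = (1792 + 4*350464 + 11840) - 257677 = (1792 + 1401856 + 11840) - 257677 = 1415488 - 257677 = 1157811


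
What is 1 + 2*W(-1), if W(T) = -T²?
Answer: -1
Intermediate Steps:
1 + 2*W(-1) = 1 + 2*(-1*(-1)²) = 1 + 2*(-1*1) = 1 + 2*(-1) = 1 - 2 = -1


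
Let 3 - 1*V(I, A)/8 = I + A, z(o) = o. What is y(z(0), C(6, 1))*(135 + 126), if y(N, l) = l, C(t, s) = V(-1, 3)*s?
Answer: 2088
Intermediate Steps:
V(I, A) = 24 - 8*A - 8*I (V(I, A) = 24 - 8*(I + A) = 24 - 8*(A + I) = 24 + (-8*A - 8*I) = 24 - 8*A - 8*I)
C(t, s) = 8*s (C(t, s) = (24 - 8*3 - 8*(-1))*s = (24 - 24 + 8)*s = 8*s)
y(z(0), C(6, 1))*(135 + 126) = (8*1)*(135 + 126) = 8*261 = 2088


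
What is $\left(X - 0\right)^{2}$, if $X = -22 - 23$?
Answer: $2025$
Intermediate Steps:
$X = -45$
$\left(X - 0\right)^{2} = \left(-45 - 0\right)^{2} = \left(-45 + 0\right)^{2} = \left(-45\right)^{2} = 2025$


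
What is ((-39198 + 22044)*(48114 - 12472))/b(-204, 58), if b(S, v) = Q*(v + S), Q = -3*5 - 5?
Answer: -152850717/730 ≈ -2.0938e+5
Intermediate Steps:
Q = -20 (Q = -15 - 5 = -20)
b(S, v) = -20*S - 20*v (b(S, v) = -20*(v + S) = -20*(S + v) = -20*S - 20*v)
((-39198 + 22044)*(48114 - 12472))/b(-204, 58) = ((-39198 + 22044)*(48114 - 12472))/(-20*(-204) - 20*58) = (-17154*35642)/(4080 - 1160) = -611402868/2920 = -611402868*1/2920 = -152850717/730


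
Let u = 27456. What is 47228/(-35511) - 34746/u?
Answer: -421759529/162498336 ≈ -2.5955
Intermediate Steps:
47228/(-35511) - 34746/u = 47228/(-35511) - 34746/27456 = 47228*(-1/35511) - 34746*1/27456 = -47228/35511 - 5791/4576 = -421759529/162498336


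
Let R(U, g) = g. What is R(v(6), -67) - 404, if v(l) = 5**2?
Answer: -471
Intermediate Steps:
v(l) = 25
R(v(6), -67) - 404 = -67 - 404 = -471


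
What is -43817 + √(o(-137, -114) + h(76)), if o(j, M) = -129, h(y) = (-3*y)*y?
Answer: -43817 + 23*I*√33 ≈ -43817.0 + 132.13*I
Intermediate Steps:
h(y) = -3*y²
-43817 + √(o(-137, -114) + h(76)) = -43817 + √(-129 - 3*76²) = -43817 + √(-129 - 3*5776) = -43817 + √(-129 - 17328) = -43817 + √(-17457) = -43817 + 23*I*√33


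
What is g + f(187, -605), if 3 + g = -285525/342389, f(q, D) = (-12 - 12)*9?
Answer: -75268716/342389 ≈ -219.83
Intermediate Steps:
f(q, D) = -216 (f(q, D) = -24*9 = -216)
g = -1312692/342389 (g = -3 - 285525/342389 = -1312692/342389 ≈ -3.8339)
g + f(187, -605) = -1312692/342389 - 216 = -75268716/342389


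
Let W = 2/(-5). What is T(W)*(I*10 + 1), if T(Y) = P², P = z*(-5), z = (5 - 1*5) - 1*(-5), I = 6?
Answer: 38125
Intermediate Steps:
W = -⅖ (W = 2*(-⅕) = -⅖ ≈ -0.40000)
z = 5 (z = (5 - 5) + 5 = 0 + 5 = 5)
P = -25 (P = 5*(-5) = -25)
T(Y) = 625 (T(Y) = (-25)² = 625)
T(W)*(I*10 + 1) = 625*(6*10 + 1) = 625*(60 + 1) = 625*61 = 38125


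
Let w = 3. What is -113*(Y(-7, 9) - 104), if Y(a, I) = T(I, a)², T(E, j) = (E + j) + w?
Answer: 8927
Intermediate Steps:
T(E, j) = 3 + E + j (T(E, j) = (E + j) + 3 = 3 + E + j)
Y(a, I) = (3 + I + a)²
-113*(Y(-7, 9) - 104) = -113*((3 + 9 - 7)² - 104) = -113*(5² - 104) = -113*(25 - 104) = -113*(-79) = 8927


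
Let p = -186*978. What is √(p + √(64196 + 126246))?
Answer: √(-181908 + √190442) ≈ 425.99*I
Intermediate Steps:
p = -181908
√(p + √(64196 + 126246)) = √(-181908 + √(64196 + 126246)) = √(-181908 + √190442)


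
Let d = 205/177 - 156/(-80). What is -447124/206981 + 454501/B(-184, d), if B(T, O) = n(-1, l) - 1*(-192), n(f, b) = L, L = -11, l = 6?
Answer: 93992142037/37463561 ≈ 2508.9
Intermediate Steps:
n(f, b) = -11
d = 11003/3540 (d = 205*(1/177) - 156*(-1/80) = 205/177 + 39/20 = 11003/3540 ≈ 3.1082)
B(T, O) = 181 (B(T, O) = -11 - 1*(-192) = -11 + 192 = 181)
-447124/206981 + 454501/B(-184, d) = -447124/206981 + 454501/181 = 93992142037/37463561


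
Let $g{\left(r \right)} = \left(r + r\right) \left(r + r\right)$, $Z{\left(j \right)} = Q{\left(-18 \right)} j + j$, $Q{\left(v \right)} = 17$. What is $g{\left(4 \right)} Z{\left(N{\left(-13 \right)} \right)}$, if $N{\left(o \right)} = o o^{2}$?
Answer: $-2530944$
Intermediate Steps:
$N{\left(o \right)} = o^{3}$
$Z{\left(j \right)} = 18 j$ ($Z{\left(j \right)} = 17 j + j = 18 j$)
$g{\left(r \right)} = 4 r^{2}$ ($g{\left(r \right)} = 2 r 2 r = 4 r^{2}$)
$g{\left(4 \right)} Z{\left(N{\left(-13 \right)} \right)} = 4 \cdot 4^{2} \cdot 18 \left(-13\right)^{3} = 4 \cdot 16 \cdot 18 \left(-2197\right) = 64 \left(-39546\right) = -2530944$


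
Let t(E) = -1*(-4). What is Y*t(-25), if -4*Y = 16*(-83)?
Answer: 1328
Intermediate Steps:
Y = 332 (Y = -4*(-83) = -¼*(-1328) = 332)
t(E) = 4
Y*t(-25) = 332*4 = 1328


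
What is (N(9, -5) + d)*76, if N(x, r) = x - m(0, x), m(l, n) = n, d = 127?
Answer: 9652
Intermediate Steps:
N(x, r) = 0 (N(x, r) = x - x = 0)
(N(9, -5) + d)*76 = (0 + 127)*76 = 127*76 = 9652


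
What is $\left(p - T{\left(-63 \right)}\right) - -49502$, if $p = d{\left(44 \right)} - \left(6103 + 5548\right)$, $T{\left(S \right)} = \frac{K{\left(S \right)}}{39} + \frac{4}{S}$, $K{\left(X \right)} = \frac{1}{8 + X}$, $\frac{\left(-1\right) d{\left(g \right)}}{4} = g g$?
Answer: $\frac{1356172696}{45045} \approx 30107.0$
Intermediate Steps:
$d{\left(g \right)} = - 4 g^{2}$ ($d{\left(g \right)} = - 4 g g = - 4 g^{2}$)
$T{\left(S \right)} = \frac{4}{S} + \frac{1}{39 \left(8 + S\right)}$ ($T{\left(S \right)} = \frac{1}{\left(8 + S\right) 39} + \frac{4}{S} = \frac{1}{8 + S} \frac{1}{39} + \frac{4}{S} = \frac{1}{39 \left(8 + S\right)} + \frac{4}{S} = \frac{4}{S} + \frac{1}{39 \left(8 + S\right)}$)
$p = -19395$ ($p = - 4 \cdot 44^{2} - \left(6103 + 5548\right) = \left(-4\right) 1936 - 11651 = -7744 - 11651 = -19395$)
$\left(p - T{\left(-63 \right)}\right) - -49502 = \left(-19395 - \frac{1248 + 157 \left(-63\right)}{39 \left(-63\right) \left(8 - 63\right)}\right) - -49502 = \left(-19395 - \frac{1}{39} \left(- \frac{1}{63}\right) \frac{1}{-55} \left(1248 - 9891\right)\right) + 49502 = \left(-19395 - \frac{1}{39} \left(- \frac{1}{63}\right) \left(- \frac{1}{55}\right) \left(-8643\right)\right) + 49502 = \left(-19395 - - \frac{2881}{45045}\right) + 49502 = \left(-19395 + \frac{2881}{45045}\right) + 49502 = - \frac{873644894}{45045} + 49502 = \frac{1356172696}{45045}$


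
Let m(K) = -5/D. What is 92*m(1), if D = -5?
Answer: 92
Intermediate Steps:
m(K) = 1 (m(K) = -5/(-5) = -5*(-1/5) = 1)
92*m(1) = 92*1 = 92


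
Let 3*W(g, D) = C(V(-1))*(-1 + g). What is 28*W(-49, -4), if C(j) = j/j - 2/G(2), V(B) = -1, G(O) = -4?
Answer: -700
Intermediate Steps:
C(j) = 3/2 (C(j) = j/j - 2/(-4) = 1 - 2*(-¼) = 1 + ½ = 3/2)
W(g, D) = -½ + g/2 (W(g, D) = (3*(-1 + g)/2)/3 = (-3/2 + 3*g/2)/3 = -½ + g/2)
28*W(-49, -4) = 28*(-½ + (½)*(-49)) = 28*(-½ - 49/2) = 28*(-25) = -700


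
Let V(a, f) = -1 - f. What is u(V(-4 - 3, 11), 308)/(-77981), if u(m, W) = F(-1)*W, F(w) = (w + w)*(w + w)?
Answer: -1232/77981 ≈ -0.015799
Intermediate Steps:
F(w) = 4*w**2 (F(w) = (2*w)*(2*w) = 4*w**2)
u(m, W) = 4*W (u(m, W) = (4*(-1)**2)*W = (4*1)*W = 4*W)
u(V(-4 - 3, 11), 308)/(-77981) = (4*308)/(-77981) = 1232*(-1/77981) = -1232/77981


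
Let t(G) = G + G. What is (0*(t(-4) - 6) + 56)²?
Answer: 3136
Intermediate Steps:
t(G) = 2*G
(0*(t(-4) - 6) + 56)² = (0*(2*(-4) - 6) + 56)² = (0*(-8 - 6) + 56)² = (0*(-14) + 56)² = (0 + 56)² = 56² = 3136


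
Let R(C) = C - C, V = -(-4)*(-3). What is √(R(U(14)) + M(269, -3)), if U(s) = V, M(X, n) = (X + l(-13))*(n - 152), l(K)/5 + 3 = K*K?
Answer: I*√170345 ≈ 412.73*I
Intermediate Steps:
l(K) = -15 + 5*K² (l(K) = -15 + 5*(K*K) = -15 + 5*K²)
M(X, n) = (-152 + n)*(830 + X) (M(X, n) = (X + (-15 + 5*(-13)²))*(n - 152) = (X + (-15 + 5*169))*(-152 + n) = (X + (-15 + 845))*(-152 + n) = (X + 830)*(-152 + n) = (830 + X)*(-152 + n) = (-152 + n)*(830 + X))
V = -12 (V = -1*12 = -12)
U(s) = -12
R(C) = 0
√(R(U(14)) + M(269, -3)) = √(0 + (-126160 - 152*269 + 830*(-3) + 269*(-3))) = √(0 + (-126160 - 40888 - 2490 - 807)) = √(0 - 170345) = √(-170345) = I*√170345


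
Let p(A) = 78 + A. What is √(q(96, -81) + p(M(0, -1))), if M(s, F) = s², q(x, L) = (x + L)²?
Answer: √303 ≈ 17.407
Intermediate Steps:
q(x, L) = (L + x)²
√(q(96, -81) + p(M(0, -1))) = √((-81 + 96)² + (78 + 0²)) = √(15² + (78 + 0)) = √(225 + 78) = √303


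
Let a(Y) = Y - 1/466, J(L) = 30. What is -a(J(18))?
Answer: -13979/466 ≈ -29.998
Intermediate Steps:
a(Y) = -1/466 + Y (a(Y) = Y - 1*1/466 = Y - 1/466 = -1/466 + Y)
-a(J(18)) = -(-1/466 + 30) = -1*13979/466 = -13979/466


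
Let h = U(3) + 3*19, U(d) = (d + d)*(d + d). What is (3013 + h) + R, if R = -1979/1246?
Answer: 3868097/1246 ≈ 3104.4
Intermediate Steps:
U(d) = 4*d**2 (U(d) = (2*d)*(2*d) = 4*d**2)
R = -1979/1246 (R = -1979*1/1246 = -1979/1246 ≈ -1.5883)
h = 93 (h = 4*3**2 + 3*19 = 4*9 + 57 = 36 + 57 = 93)
(3013 + h) + R = (3013 + 93) - 1979/1246 = 3106 - 1979/1246 = 3868097/1246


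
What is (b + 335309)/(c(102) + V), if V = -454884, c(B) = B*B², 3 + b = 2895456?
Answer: 1615381/303162 ≈ 5.3284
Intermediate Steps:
b = 2895453 (b = -3 + 2895456 = 2895453)
c(B) = B³
(b + 335309)/(c(102) + V) = (2895453 + 335309)/(102³ - 454884) = 3230762/(1061208 - 454884) = 3230762/606324 = 3230762*(1/606324) = 1615381/303162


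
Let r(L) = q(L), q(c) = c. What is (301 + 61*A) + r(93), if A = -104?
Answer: -5950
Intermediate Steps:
r(L) = L
(301 + 61*A) + r(93) = (301 + 61*(-104)) + 93 = (301 - 6344) + 93 = -6043 + 93 = -5950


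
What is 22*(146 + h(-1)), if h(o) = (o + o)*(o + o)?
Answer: 3300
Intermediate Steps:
h(o) = 4*o**2 (h(o) = (2*o)*(2*o) = 4*o**2)
22*(146 + h(-1)) = 22*(146 + 4*(-1)**2) = 22*(146 + 4*1) = 22*(146 + 4) = 22*150 = 3300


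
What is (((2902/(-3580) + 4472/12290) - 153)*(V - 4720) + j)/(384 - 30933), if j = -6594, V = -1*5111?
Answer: -1101378279637/22401683530 ≈ -49.165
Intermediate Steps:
V = -5111
(((2902/(-3580) + 4472/12290) - 153)*(V - 4720) + j)/(384 - 30933) = (((2902/(-3580) + 4472/12290) - 153)*(-5111 - 4720) - 6594)/(384 - 30933) = (((2902*(-1/3580) + 4472*(1/12290)) - 153)*(-9831) - 6594)/(-30549) = (((-1451/1790 + 2236/6145) - 153)*(-9831) - 6594)*(-1/30549) = ((-982791/2199910 - 153)*(-9831) - 6594)*(-1/30549) = (-337569021/2199910*(-9831) - 6594)*(-1/30549) = (3318641045451/2199910 - 6594)*(-1/30549) = (3304134838911/2199910)*(-1/30549) = -1101378279637/22401683530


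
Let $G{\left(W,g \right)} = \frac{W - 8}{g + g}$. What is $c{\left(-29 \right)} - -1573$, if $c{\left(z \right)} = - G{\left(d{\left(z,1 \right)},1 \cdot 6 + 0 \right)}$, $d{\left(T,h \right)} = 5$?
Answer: $\frac{6293}{4} \approx 1573.3$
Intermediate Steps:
$G{\left(W,g \right)} = \frac{-8 + W}{2 g}$
$c{\left(z \right)} = \frac{1}{4}$ ($c{\left(z \right)} = - \frac{-8 + 5}{2 \left(1 \cdot 6 + 0\right)} = - \frac{-3}{2 \left(6 + 0\right)} = - \frac{-3}{2 \cdot 6} = \left(-1\right) \left(- \frac{1}{4}\right) = \frac{1}{4}$)
$c{\left(-29 \right)} - -1573 = \frac{1}{4} - -1573 = \frac{1}{4} + 1573 = \frac{6293}{4}$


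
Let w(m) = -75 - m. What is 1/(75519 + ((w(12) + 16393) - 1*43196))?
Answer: 1/48629 ≈ 2.0564e-5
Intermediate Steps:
1/(75519 + ((w(12) + 16393) - 1*43196)) = 1/(75519 + (((-75 - 1*12) + 16393) - 1*43196)) = 1/(75519 + (((-75 - 12) + 16393) - 43196)) = 1/(75519 + ((-87 + 16393) - 43196)) = 1/(75519 + (16306 - 43196)) = 1/(75519 - 26890) = 1/48629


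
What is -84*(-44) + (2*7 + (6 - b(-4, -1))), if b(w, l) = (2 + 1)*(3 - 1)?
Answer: 3710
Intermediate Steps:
b(w, l) = 6 (b(w, l) = 3*2 = 6)
-84*(-44) + (2*7 + (6 - b(-4, -1))) = -84*(-44) + (2*7 + (6 - 1*6)) = 3696 + (14 + (6 - 6)) = 3696 + (14 + 0) = 3696 + 14 = 3710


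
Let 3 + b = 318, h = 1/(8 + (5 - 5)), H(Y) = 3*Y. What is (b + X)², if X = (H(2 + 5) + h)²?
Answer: 2373735841/4096 ≈ 5.7953e+5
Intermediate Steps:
h = ⅛ (h = 1/(8 + 0) = 1/8 = ⅛ ≈ 0.12500)
b = 315 (b = -3 + 318 = 315)
X = 28561/64 (X = (3*(2 + 5) + ⅛)² = (3*7 + ⅛)² = (21 + ⅛)² = (169/8)² = 28561/64 ≈ 446.27)
(b + X)² = (315 + 28561/64)² = (48721/64)² = 2373735841/4096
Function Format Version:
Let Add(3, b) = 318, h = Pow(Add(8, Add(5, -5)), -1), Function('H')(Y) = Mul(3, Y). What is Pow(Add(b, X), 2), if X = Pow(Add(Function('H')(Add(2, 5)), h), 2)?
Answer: Rational(2373735841, 4096) ≈ 5.7953e+5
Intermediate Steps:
h = Rational(1, 8) (h = Pow(Add(8, 0), -1) = Pow(8, -1) = Rational(1, 8) ≈ 0.12500)
b = 315 (b = Add(-3, 318) = 315)
X = Rational(28561, 64) (X = Pow(Add(Mul(3, Add(2, 5)), Rational(1, 8)), 2) = Pow(Add(Mul(3, 7), Rational(1, 8)), 2) = Pow(Add(21, Rational(1, 8)), 2) = Pow(Rational(169, 8), 2) = Rational(28561, 64) ≈ 446.27)
Pow(Add(b, X), 2) = Pow(Add(315, Rational(28561, 64)), 2) = Pow(Rational(48721, 64), 2) = Rational(2373735841, 4096)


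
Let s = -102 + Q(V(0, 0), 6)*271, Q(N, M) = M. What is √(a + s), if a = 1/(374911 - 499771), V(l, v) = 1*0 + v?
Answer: √5939797436385/62430 ≈ 39.038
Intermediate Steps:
V(l, v) = v (V(l, v) = 0 + v = v)
s = 1524 (s = -102 + 6*271 = -102 + 1626 = 1524)
a = -1/124860 (a = 1/(-124860) = -1/124860 ≈ -8.0090e-6)
√(a + s) = √(-1/124860 + 1524) = √(190286639/124860) = √5939797436385/62430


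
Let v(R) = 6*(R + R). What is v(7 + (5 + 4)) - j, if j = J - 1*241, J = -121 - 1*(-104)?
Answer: 450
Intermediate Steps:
J = -17 (J = -121 + 104 = -17)
j = -258 (j = -17 - 1*241 = -17 - 241 = -258)
v(R) = 12*R (v(R) = 6*(2*R) = 12*R)
v(7 + (5 + 4)) - j = 12*(7 + (5 + 4)) - 1*(-258) = 12*(7 + 9) + 258 = 12*16 + 258 = 192 + 258 = 450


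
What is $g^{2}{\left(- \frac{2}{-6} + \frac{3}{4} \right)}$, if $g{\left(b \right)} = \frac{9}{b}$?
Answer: $\frac{11664}{169} \approx 69.018$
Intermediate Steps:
$g^{2}{\left(- \frac{2}{-6} + \frac{3}{4} \right)} = \left(\frac{9}{- \frac{2}{-6} + \frac{3}{4}}\right)^{2} = \left(\frac{9}{\left(-2\right) \left(- \frac{1}{6}\right) + 3 \cdot \frac{1}{4}}\right)^{2} = \left(\frac{9}{\frac{1}{3} + \frac{3}{4}}\right)^{2} = \left(\frac{9}{\frac{13}{12}}\right)^{2} = \left(9 \cdot \frac{12}{13}\right)^{2} = \left(\frac{108}{13}\right)^{2} = \frac{11664}{169}$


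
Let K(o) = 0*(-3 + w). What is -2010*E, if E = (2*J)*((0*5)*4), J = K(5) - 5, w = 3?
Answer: 0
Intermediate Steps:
K(o) = 0 (K(o) = 0*(-3 + 3) = 0*0 = 0)
J = -5 (J = 0 - 5 = -5)
E = 0 (E = (2*(-5))*((0*5)*4) = -0*4 = -10*0 = 0)
-2010*E = -2010*0 = 0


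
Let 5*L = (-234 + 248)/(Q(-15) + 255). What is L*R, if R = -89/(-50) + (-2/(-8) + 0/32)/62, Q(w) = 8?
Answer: 77427/4076500 ≈ 0.018993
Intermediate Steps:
L = 14/1315 (L = ((-234 + 248)/(8 + 255))/5 = (14/263)/5 = (14*(1/263))/5 = (⅕)*(14/263) = 14/1315 ≈ 0.010646)
R = 11061/6200 (R = -89*(-1/50) + (-2*(-⅛) + 0*(1/32))*(1/62) = 89/50 + (¼ + 0)*(1/62) = 89/50 + (¼)*(1/62) = 89/50 + 1/248 = 11061/6200 ≈ 1.7840)
L*R = (14/1315)*(11061/6200) = 77427/4076500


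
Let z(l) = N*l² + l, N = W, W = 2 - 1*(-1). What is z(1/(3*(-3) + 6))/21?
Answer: 0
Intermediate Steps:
W = 3 (W = 2 + 1 = 3)
N = 3
z(l) = l + 3*l² (z(l) = 3*l² + l = l + 3*l²)
z(1/(3*(-3) + 6))/21 = ((1 + 3/(3*(-3) + 6))/(3*(-3) + 6))/21 = ((1 + 3/(-9 + 6))/(-9 + 6))/21 = ((1 + 3/(-3))/(-3))/21 = (-(1 + 3*(-⅓))/3)/21 = (-(1 - 1)/3)/21 = (-⅓*0)/21 = (1/21)*0 = 0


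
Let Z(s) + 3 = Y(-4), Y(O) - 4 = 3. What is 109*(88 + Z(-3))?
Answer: 10028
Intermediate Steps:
Y(O) = 7 (Y(O) = 4 + 3 = 7)
Z(s) = 4 (Z(s) = -3 + 7 = 4)
109*(88 + Z(-3)) = 109*(88 + 4) = 109*92 = 10028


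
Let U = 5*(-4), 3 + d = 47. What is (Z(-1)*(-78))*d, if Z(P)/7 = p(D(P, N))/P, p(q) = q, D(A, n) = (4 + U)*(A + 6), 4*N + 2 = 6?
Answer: -1921920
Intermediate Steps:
d = 44 (d = -3 + 47 = 44)
N = 1 (N = -½ + (¼)*6 = -½ + 3/2 = 1)
U = -20
D(A, n) = -96 - 16*A (D(A, n) = (4 - 20)*(A + 6) = -16*(6 + A) = -96 - 16*A)
Z(P) = 7*(-96 - 16*P)/P (Z(P) = 7*((-96 - 16*P)/P) = 7*(-96 - 16*P)/P)
(Z(-1)*(-78))*d = ((-112 - 672/(-1))*(-78))*44 = ((-112 - 672*(-1))*(-78))*44 = ((-112 + 672)*(-78))*44 = (560*(-78))*44 = -43680*44 = -1921920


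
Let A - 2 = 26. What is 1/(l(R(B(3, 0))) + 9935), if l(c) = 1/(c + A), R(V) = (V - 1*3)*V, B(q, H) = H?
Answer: 28/278181 ≈ 0.00010065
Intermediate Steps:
A = 28 (A = 2 + 26 = 28)
R(V) = V*(-3 + V) (R(V) = (V - 3)*V = (-3 + V)*V = V*(-3 + V))
l(c) = 1/(28 + c) (l(c) = 1/(c + 28) = 1/(28 + c))
1/(l(R(B(3, 0))) + 9935) = 1/(1/(28 + 0*(-3 + 0)) + 9935) = 1/(1/(28 + 0*(-3)) + 9935) = 1/(1/(28 + 0) + 9935) = 1/(1/28 + 9935) = 1/(278181/28) = 28/278181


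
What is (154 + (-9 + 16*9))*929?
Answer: 268481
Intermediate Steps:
(154 + (-9 + 16*9))*929 = (154 + (-9 + 144))*929 = (154 + 135)*929 = 289*929 = 268481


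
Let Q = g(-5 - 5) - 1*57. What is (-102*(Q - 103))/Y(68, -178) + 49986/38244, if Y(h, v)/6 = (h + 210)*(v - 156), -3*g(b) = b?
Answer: 283715222/221939493 ≈ 1.2783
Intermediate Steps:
g(b) = -b/3
Q = -161/3 (Q = -(-5 - 5)/3 - 1*57 = -⅓*(-10) - 57 = 10/3 - 57 = -161/3 ≈ -53.667)
Y(h, v) = 6*(-156 + v)*(210 + h) (Y(h, v) = 6*((h + 210)*(v - 156)) = 6*((210 + h)*(-156 + v)) = 6*((-156 + v)*(210 + h)) = 6*(-156 + v)*(210 + h))
(-102*(Q - 103))/Y(68, -178) + 49986/38244 = (-102*(-161/3 - 103))/(-196560 - 936*68 + 1260*(-178) + 6*68*(-178)) + 49986/38244 = (-102*(-470/3))/(-196560 - 63648 - 224280 - 72624) + 49986*(1/38244) = 15980/(-557112) + 8331/6374 = 15980*(-1/557112) + 8331/6374 = -3995/139278 + 8331/6374 = 283715222/221939493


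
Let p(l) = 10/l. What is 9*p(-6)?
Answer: -15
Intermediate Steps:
9*p(-6) = 9*(10/(-6)) = 9*(10*(-⅙)) = 9*(-5/3) = -15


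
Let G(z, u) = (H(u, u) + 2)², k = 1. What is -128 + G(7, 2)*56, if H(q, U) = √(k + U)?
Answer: 264 + 224*√3 ≈ 651.98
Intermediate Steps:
H(q, U) = √(1 + U)
G(z, u) = (2 + √(1 + u))² (G(z, u) = (√(1 + u) + 2)² = (2 + √(1 + u))²)
-128 + G(7, 2)*56 = -128 + (2 + √(1 + 2))²*56 = -128 + (2 + √3)²*56 = -128 + 56*(2 + √3)²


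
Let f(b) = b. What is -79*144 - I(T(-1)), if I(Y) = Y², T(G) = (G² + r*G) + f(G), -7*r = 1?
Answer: -557425/49 ≈ -11376.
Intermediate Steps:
r = -⅐ (r = -⅐*1 = -⅐ ≈ -0.14286)
T(G) = G² + 6*G/7 (T(G) = (G² - G/7) + G = G² + 6*G/7)
-79*144 - I(T(-1)) = -79*144 - ((⅐)*(-1)*(6 + 7*(-1)))² = -11376 - ((⅐)*(-1)*(6 - 7))² = -11376 - ((⅐)*(-1)*(-1))² = -11376 - (⅐)² = -11376 - 1*1/49 = -11376 - 1/49 = -557425/49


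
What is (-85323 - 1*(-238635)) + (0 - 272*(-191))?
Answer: 205264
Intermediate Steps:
(-85323 - 1*(-238635)) + (0 - 272*(-191)) = (-85323 + 238635) + (0 + 51952) = 153312 + 51952 = 205264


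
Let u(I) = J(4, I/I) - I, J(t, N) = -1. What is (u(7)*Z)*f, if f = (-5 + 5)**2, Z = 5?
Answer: 0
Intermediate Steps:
u(I) = -1 - I
f = 0 (f = 0**2 = 0)
(u(7)*Z)*f = ((-1 - 1*7)*5)*0 = ((-1 - 7)*5)*0 = -8*5*0 = -40*0 = 0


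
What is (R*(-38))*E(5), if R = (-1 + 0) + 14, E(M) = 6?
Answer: -2964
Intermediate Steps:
R = 13 (R = -1 + 14 = 13)
(R*(-38))*E(5) = (13*(-38))*6 = -494*6 = -2964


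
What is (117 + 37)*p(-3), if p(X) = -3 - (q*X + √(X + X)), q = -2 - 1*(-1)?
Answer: -924 - 154*I*√6 ≈ -924.0 - 377.22*I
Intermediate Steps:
q = -1 (q = -2 + 1 = -1)
p(X) = -3 + X - √2*√X (p(X) = -3 - (-X + √(X + X)) = -3 - (-X + √(2*X)) = -3 - (-X + √2*√X) = -3 + (X - √2*√X) = -3 + X - √2*√X)
(117 + 37)*p(-3) = (117 + 37)*(-3 - 3 - √2*√(-3)) = 154*(-3 - 3 - √2*I*√3) = 154*(-3 - 3 - I*√6) = 154*(-6 - I*√6) = -924 - 154*I*√6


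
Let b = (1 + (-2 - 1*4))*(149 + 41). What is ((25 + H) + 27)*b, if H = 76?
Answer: -121600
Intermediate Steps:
b = -950 (b = (1 + (-2 - 4))*190 = (1 - 6)*190 = -5*190 = -950)
((25 + H) + 27)*b = ((25 + 76) + 27)*(-950) = (101 + 27)*(-950) = 128*(-950) = -121600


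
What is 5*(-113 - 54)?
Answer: -835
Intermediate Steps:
5*(-113 - 54) = 5*(-167) = -835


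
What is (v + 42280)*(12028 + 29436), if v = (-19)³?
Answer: 1468696344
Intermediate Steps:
v = -6859
(v + 42280)*(12028 + 29436) = (-6859 + 42280)*(12028 + 29436) = 35421*41464 = 1468696344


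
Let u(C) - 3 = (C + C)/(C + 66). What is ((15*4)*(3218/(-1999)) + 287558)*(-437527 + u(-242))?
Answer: -502830363752885/3998 ≈ -1.2577e+11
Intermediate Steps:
u(C) = 3 + 2*C/(66 + C) (u(C) = 3 + (C + C)/(C + 66) = 3 + (2*C)/(66 + C) = 3 + 2*C/(66 + C))
((15*4)*(3218/(-1999)) + 287558)*(-437527 + u(-242)) = ((15*4)*(3218/(-1999)) + 287558)*(-437527 + (198 + 5*(-242))/(66 - 242)) = (60*(3218*(-1/1999)) + 287558)*(-437527 + (198 - 1210)/(-176)) = (60*(-3218/1999) + 287558)*(-437527 - 1/176*(-1012)) = (-193080/1999 + 287558)*(-437527 + 23/4) = (574635362/1999)*(-1750085/4) = -502830363752885/3998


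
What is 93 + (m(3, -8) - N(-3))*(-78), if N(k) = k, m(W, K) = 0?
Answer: -141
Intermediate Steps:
93 + (m(3, -8) - N(-3))*(-78) = 93 + (0 - 1*(-3))*(-78) = 93 + (0 + 3)*(-78) = 93 + 3*(-78) = 93 - 234 = -141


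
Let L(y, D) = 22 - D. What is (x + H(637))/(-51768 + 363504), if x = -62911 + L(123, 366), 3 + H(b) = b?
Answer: -62621/311736 ≈ -0.20088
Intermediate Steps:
H(b) = -3 + b
x = -63255 (x = -62911 + (22 - 1*366) = -62911 + (22 - 366) = -62911 - 344 = -63255)
(x + H(637))/(-51768 + 363504) = (-63255 + (-3 + 637))/(-51768 + 363504) = (-63255 + 634)/311736 = -62621*1/311736 = -62621/311736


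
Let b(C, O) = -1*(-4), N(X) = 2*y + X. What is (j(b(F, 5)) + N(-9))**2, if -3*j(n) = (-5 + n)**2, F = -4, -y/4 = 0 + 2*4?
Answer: 48400/9 ≈ 5377.8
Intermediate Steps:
y = -32 (y = -4*(0 + 2*4) = -4*(0 + 8) = -4*8 = -32)
N(X) = -64 + X (N(X) = 2*(-32) + X = -64 + X)
b(C, O) = 4
j(n) = -(-5 + n)**2/3
(j(b(F, 5)) + N(-9))**2 = (-(-5 + 4)**2/3 + (-64 - 9))**2 = (-1/3*(-1)**2 - 73)**2 = (-1/3*1 - 73)**2 = (-1/3 - 73)**2 = (-220/3)**2 = 48400/9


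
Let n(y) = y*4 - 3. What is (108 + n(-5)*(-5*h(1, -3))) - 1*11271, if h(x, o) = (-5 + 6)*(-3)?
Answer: -11508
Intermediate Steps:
n(y) = -3 + 4*y (n(y) = 4*y - 3 = -3 + 4*y)
h(x, o) = -3 (h(x, o) = 1*(-3) = -3)
(108 + n(-5)*(-5*h(1, -3))) - 1*11271 = (108 + (-3 + 4*(-5))*(-5*(-3))) - 1*11271 = (108 + (-3 - 20)*15) - 11271 = (108 - 23*15) - 11271 = (108 - 345) - 11271 = -237 - 11271 = -11508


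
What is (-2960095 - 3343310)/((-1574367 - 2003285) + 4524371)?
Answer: -2101135/315573 ≈ -6.6582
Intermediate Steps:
(-2960095 - 3343310)/((-1574367 - 2003285) + 4524371) = -6303405/(-3577652 + 4524371) = -6303405/946719 = -6303405*1/946719 = -2101135/315573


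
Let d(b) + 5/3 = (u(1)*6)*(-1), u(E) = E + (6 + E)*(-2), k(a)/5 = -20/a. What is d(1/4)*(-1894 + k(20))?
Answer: -144957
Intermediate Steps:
k(a) = -100/a (k(a) = 5*(-20/a) = -100/a)
u(E) = -12 - E (u(E) = E + (-12 - 2*E) = -12 - E)
d(b) = 229/3 (d(b) = -5/3 + ((-12 - 1*1)*6)*(-1) = -5/3 + ((-12 - 1)*6)*(-1) = -5/3 - 13*6*(-1) = -5/3 - 78*(-1) = -5/3 + 78 = 229/3)
d(1/4)*(-1894 + k(20)) = 229*(-1894 - 100/20)/3 = 229*(-1894 - 100*1/20)/3 = 229*(-1894 - 5)/3 = (229/3)*(-1899) = -144957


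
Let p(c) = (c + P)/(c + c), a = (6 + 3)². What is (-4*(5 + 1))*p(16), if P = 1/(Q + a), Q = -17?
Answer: -3075/256 ≈ -12.012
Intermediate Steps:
a = 81 (a = 9² = 81)
P = 1/64 (P = 1/(-17 + 81) = 1/64 ≈ 0.015625)
p(c) = (1/64 + c)/(2*c) (p(c) = (c + 1/64)/(c + c) = (1/64 + c)/((2*c)) = (1/64 + c)*(1/(2*c)) = (1/64 + c)/(2*c))
(-4*(5 + 1))*p(16) = (-4*(5 + 1))*((1/128)*(1 + 64*16)/16) = (-4*6)*((1/128)*(1/16)*(1 + 1024)) = -3*1025/(16*16) = -24*1025/2048 = -3075/256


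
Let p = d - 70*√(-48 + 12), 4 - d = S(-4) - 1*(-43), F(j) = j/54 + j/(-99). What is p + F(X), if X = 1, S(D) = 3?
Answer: -24943/594 - 420*I ≈ -41.992 - 420.0*I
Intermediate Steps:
F(j) = 5*j/594 (F(j) = j*(1/54) + j*(-1/99) = j/54 - j/99 = 5*j/594)
d = -42 (d = 4 - (3 - 1*(-43)) = 4 - (3 + 43) = 4 - 1*46 = 4 - 46 = -42)
p = -42 - 420*I (p = -42 - 70*√(-48 + 12) = -42 - 420*I ≈ -42.0 - 420.0*I)
p + F(X) = (-42 - 420*I) + (5/594)*1 = (-42 - 420*I) + 5/594 = -24943/594 - 420*I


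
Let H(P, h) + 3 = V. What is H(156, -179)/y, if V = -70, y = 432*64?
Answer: -73/27648 ≈ -0.0026403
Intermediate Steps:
y = 27648
H(P, h) = -73 (H(P, h) = -3 - 70 = -73)
H(156, -179)/y = -73/27648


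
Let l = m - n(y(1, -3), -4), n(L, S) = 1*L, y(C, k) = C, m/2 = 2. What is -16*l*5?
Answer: -240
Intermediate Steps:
m = 4 (m = 2*2 = 4)
n(L, S) = L
l = 3 (l = 4 - 1*1 = 4 - 1 = 3)
-16*l*5 = -16*3*5 = -48*5 = -240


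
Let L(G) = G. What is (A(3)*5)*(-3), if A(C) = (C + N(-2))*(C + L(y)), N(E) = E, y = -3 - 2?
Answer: 30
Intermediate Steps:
y = -5
A(C) = (-5 + C)*(-2 + C) (A(C) = (C - 2)*(C - 5) = (-2 + C)*(-5 + C) = (-5 + C)*(-2 + C))
(A(3)*5)*(-3) = ((10 + 3² - 7*3)*5)*(-3) = ((10 + 9 - 21)*5)*(-3) = -2*5*(-3) = -10*(-3) = 30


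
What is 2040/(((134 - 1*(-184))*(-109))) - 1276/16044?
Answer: -3206603/23171547 ≈ -0.13839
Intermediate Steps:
2040/(((134 - 1*(-184))*(-109))) - 1276/16044 = 2040/(((134 + 184)*(-109))) - 1276*1/16044 = 2040/((318*(-109))) - 319/4011 = 2040/(-34662) - 319/4011 = 2040*(-1/34662) - 319/4011 = -340/5777 - 319/4011 = -3206603/23171547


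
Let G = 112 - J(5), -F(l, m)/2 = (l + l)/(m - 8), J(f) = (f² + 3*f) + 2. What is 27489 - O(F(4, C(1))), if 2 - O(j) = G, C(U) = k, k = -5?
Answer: 27557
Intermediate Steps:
J(f) = 2 + f² + 3*f
C(U) = -5
F(l, m) = -4*l/(-8 + m) (F(l, m) = -2*(l + l)/(m - 8) = -2*2*l/(-8 + m) = -4*l/(-8 + m))
G = 70 (G = 112 - (2 + 5² + 3*5) = 112 - (2 + 25 + 15) = 112 - 1*42 = 112 - 42 = 70)
O(j) = -68 (O(j) = 2 - 1*70 = 2 - 70 = -68)
27489 - O(F(4, C(1))) = 27489 - 1*(-68) = 27489 + 68 = 27557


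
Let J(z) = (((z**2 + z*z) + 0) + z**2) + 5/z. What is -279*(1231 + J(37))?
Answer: -55105569/37 ≈ -1.4893e+6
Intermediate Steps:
J(z) = 3*z**2 + 5/z (J(z) = (((z**2 + z**2) + 0) + z**2) + 5/z = ((2*z**2 + 0) + z**2) + 5/z = (2*z**2 + z**2) + 5/z = 3*z**2 + 5/z)
-279*(1231 + J(37)) = -279*(1231 + (5 + 3*37**3)/37) = -279*(1231 + (5 + 3*50653)/37) = -279*(1231 + (5 + 151959)/37) = -279*(1231 + (1/37)*151964) = -279*(1231 + 151964/37) = -279*197511/37 = -55105569/37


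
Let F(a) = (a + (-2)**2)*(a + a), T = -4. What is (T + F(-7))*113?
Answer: 4294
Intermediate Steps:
F(a) = 2*a*(4 + a) (F(a) = (a + 4)*(2*a) = (4 + a)*(2*a) = 2*a*(4 + a))
(T + F(-7))*113 = (-4 + 2*(-7)*(4 - 7))*113 = (-4 + 2*(-7)*(-3))*113 = (-4 + 42)*113 = 38*113 = 4294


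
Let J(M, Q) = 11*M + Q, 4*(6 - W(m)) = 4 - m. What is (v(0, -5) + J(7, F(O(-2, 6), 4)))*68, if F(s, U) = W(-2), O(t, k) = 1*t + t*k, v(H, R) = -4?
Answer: 5270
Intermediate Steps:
W(m) = 5 + m/4 (W(m) = 6 - (4 - m)/4 = 6 + (-1 + m/4) = 5 + m/4)
O(t, k) = t + k*t
F(s, U) = 9/2 (F(s, U) = 5 + (1/4)*(-2) = 5 - 1/2 = 9/2)
J(M, Q) = Q + 11*M
(v(0, -5) + J(7, F(O(-2, 6), 4)))*68 = (-4 + (9/2 + 11*7))*68 = (-4 + (9/2 + 77))*68 = (-4 + 163/2)*68 = (155/2)*68 = 5270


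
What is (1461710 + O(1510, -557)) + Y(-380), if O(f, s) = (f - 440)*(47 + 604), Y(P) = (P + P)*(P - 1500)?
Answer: 3587080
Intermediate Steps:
Y(P) = 2*P*(-1500 + P) (Y(P) = (2*P)*(-1500 + P) = 2*P*(-1500 + P))
O(f, s) = -286440 + 651*f (O(f, s) = (-440 + f)*651 = -286440 + 651*f)
(1461710 + O(1510, -557)) + Y(-380) = (1461710 + (-286440 + 651*1510)) + 2*(-380)*(-1500 - 380) = (1461710 + (-286440 + 983010)) + 2*(-380)*(-1880) = (1461710 + 696570) + 1428800 = 2158280 + 1428800 = 3587080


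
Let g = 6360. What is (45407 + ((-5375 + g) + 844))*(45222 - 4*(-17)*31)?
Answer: 2235679880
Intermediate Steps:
(45407 + ((-5375 + g) + 844))*(45222 - 4*(-17)*31) = (45407 + ((-5375 + 6360) + 844))*(45222 - 4*(-17)*31) = (45407 + (985 + 844))*(45222 + 68*31) = (45407 + 1829)*(45222 + 2108) = 47236*47330 = 2235679880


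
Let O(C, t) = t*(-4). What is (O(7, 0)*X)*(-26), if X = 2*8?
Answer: 0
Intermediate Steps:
X = 16
O(C, t) = -4*t
(O(7, 0)*X)*(-26) = (-4*0*16)*(-26) = (0*16)*(-26) = 0*(-26) = 0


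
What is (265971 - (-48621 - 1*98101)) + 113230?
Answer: 525923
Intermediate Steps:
(265971 - (-48621 - 1*98101)) + 113230 = (265971 - (-48621 - 98101)) + 113230 = (265971 - 1*(-146722)) + 113230 = (265971 + 146722) + 113230 = 412693 + 113230 = 525923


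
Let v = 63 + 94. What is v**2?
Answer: 24649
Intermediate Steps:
v = 157
v**2 = 157**2 = 24649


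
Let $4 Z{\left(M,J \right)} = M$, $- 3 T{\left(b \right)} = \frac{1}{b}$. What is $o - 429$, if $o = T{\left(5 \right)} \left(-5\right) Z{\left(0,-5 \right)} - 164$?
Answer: $-593$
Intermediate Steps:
$T{\left(b \right)} = - \frac{1}{3 b}$
$Z{\left(M,J \right)} = \frac{M}{4}$
$o = -164$ ($o = - \frac{1}{3 \cdot 5} \left(-5\right) \frac{1}{4} \cdot 0 - 164 = \left(- \frac{1}{3}\right) \frac{1}{5} \left(-5\right) 0 - 164 = \left(- \frac{1}{15}\right) \left(-5\right) 0 - 164 = \frac{1}{3} \cdot 0 - 164 = 0 - 164 = -164$)
$o - 429 = -164 - 429 = -593$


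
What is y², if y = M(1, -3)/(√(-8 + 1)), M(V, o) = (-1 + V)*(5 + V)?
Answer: 0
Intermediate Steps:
y = 0 (y = (-5 + 1² + 4*1)/(√(-8 + 1)) = (-5 + 1 + 4)/(√(-7)) = 0/((I*√7)) = 0*(-I*√7/7) = 0)
y² = 0² = 0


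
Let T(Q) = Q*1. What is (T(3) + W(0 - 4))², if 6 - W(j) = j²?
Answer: 49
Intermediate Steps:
T(Q) = Q
W(j) = 6 - j²
(T(3) + W(0 - 4))² = (3 + (6 - (0 - 4)²))² = (3 + (6 - 1*(-4)²))² = (3 + (6 - 1*16))² = (3 + (6 - 16))² = (3 - 10)² = (-7)² = 49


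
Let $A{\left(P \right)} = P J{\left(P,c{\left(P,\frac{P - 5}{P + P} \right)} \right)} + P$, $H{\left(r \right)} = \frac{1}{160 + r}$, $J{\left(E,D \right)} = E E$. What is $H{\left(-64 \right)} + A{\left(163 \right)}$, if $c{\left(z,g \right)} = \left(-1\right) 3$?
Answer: $\frac{415767361}{96} \approx 4.3309 \cdot 10^{6}$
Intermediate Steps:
$c{\left(z,g \right)} = -3$
$J{\left(E,D \right)} = E^{2}$
$A{\left(P \right)} = P + P^{3}$ ($A{\left(P \right)} = P P^{2} + P = P^{3} + P = P + P^{3}$)
$H{\left(-64 \right)} + A{\left(163 \right)} = \frac{1}{160 - 64} + \left(163 + 163^{3}\right) = \frac{1}{96} + \left(163 + 4330747\right) = \frac{1}{96} + 4330910 = \frac{415767361}{96}$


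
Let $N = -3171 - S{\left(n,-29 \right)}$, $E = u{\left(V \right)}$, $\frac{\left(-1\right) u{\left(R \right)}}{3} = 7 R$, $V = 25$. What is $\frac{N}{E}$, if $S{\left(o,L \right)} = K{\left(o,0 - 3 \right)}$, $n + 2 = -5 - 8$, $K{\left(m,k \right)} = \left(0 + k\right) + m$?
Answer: $\frac{1051}{175} \approx 6.0057$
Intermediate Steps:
$K{\left(m,k \right)} = k + m$
$u{\left(R \right)} = - 21 R$ ($u{\left(R \right)} = - 3 \cdot 7 R = - 21 R$)
$n = -15$ ($n = -2 - 13 = -15$)
$S{\left(o,L \right)} = -3 + o$ ($S{\left(o,L \right)} = \left(0 - 3\right) + o = -3 + o$)
$E = -525$ ($E = \left(-21\right) 25 = -525$)
$N = -3153$ ($N = -3171 - \left(-3 - 15\right) = -3171 - -18 = -3171 + 18 = -3153$)
$\frac{N}{E} = - \frac{3153}{-525} = \left(-3153\right) \left(- \frac{1}{525}\right) = \frac{1051}{175}$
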